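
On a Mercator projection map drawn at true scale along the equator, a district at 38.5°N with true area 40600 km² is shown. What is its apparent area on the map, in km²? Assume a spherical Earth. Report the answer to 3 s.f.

66300 km²

Mercator is conformal, so the point scale is isotropic: h = k = sec φ = 1/cos φ.
Areal scale = k² = sec²φ = 1/cos²(38.5°) = 1/0.7826² = 1.633.
Apparent area = 40600 × 1.633 ≈ 66300 km².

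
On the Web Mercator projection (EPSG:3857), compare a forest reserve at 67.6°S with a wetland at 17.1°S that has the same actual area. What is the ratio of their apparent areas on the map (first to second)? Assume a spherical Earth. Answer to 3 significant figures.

6.29

Mercator is conformal with k = sec φ, so areal scale = k² = sec²φ.
At 67.6°: sec²(67.6°) = 1/0.3811² = 6.886.
At 17.1°: sec²(17.1°) = 1/0.9558² = 1.095.
Ratio = 6.886/1.095 = cos²(17.1°)/cos²(67.6°) ≈ 6.29.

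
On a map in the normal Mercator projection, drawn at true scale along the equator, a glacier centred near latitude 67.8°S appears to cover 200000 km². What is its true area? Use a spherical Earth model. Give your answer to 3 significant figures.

The Mercator projection is conformal; its linear scale factor is the same in every direction and equals sec φ = 1/cos φ.
Areal scale = k² = sec²φ = 1/cos²(67.8°) = 1/0.3778² = 7.005.
True area = apparent / (areal scale) = 200000 / 7.005 ≈ 28600 km².

28600 km²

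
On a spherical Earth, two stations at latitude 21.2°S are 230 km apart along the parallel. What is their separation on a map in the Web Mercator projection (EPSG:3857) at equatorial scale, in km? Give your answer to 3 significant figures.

Mercator is conformal, so the point scale is isotropic: h = k = sec φ = 1/cos φ.
Along the parallel, k = sec 21.2° = 1/0.9323 = 1.073.
Map distance = 230 × 1.073 ≈ 247 km.

247 km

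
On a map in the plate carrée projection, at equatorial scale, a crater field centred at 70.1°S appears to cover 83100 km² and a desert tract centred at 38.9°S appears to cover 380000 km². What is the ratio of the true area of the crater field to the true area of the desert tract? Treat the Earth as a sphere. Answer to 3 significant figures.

0.0956

On the plate carrée, areal scale = h·k = 1 × sec φ, so true area = apparent × cos φ.
True area of crater field: 83100 × cos(70.1°) = 83100 × 0.3404 = 28290 km².
True area of desert tract: 380000 × cos(38.9°) = 380000 × 0.7782 = 295700 km².
Ratio = 28290 / 295700 ≈ 0.0956.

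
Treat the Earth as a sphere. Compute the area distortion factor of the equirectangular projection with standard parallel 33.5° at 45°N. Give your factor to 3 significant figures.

1.18

With standard parallel φ₀ = 33.5°, the equirectangular projection gives x = Rλ cos φ₀, y = Rφ, so h = 1 and k = cos 33.5° / cos φ.
Areal scale = h·k = 1 × cos φ₀ / cos φ; at 45°, h = 1.000, k = 1.179, so h·k = 1.179.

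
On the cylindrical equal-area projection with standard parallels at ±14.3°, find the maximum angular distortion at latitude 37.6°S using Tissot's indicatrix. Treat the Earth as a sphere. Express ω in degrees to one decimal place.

A cylindrical equal-area projection with standard parallel φ₀ has meridian scale h = cos φ / cos φ₀ and parallel scale k = cos φ₀ / cos φ (so areas are preserved, h·k = 1).
At 37.6°: h = 0.8176, k = 1.223; principal scales a = 1.223, b = 0.8176.
sin(ω/2) = (a − b)/(a + b) = 0.4054/2.041 = 0.1987, so ω = 2 arcsin(0.1987) ≈ 22.9°.

22.9°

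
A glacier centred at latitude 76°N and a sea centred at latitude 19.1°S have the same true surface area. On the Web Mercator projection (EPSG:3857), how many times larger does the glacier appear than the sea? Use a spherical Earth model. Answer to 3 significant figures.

Mercator is conformal with k = sec φ, so areal scale = k² = sec²φ.
At 76°: sec²(76°) = 1/0.2419² = 17.09.
At 19.1°: sec²(19.1°) = 1/0.9449² = 1.120.
Ratio = 17.09/1.120 = cos²(19.1°)/cos²(76°) ≈ 15.3.

15.3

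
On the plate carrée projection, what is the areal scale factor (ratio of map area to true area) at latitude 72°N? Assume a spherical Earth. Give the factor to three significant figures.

In the plate carrée (x = Rλ, y = Rφ), meridians are true-scale (h = 1) and parallels are stretched by k = sec φ.
Areal scale = h·k = 1 × sec φ; at 72°, h = 1.000, k = 3.236, so h·k = 3.236.

3.24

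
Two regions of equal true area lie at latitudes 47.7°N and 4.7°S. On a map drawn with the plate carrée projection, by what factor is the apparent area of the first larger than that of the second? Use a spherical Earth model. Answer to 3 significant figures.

1.48

In the plate carrée (x = Rλ, y = Rφ), meridians are true-scale (h = 1) and parallels are stretched by k = sec φ.
Areal scale at 47.7°: h·k = 1.000 × 1.486 = 1.486.
Areal scale at 4.7°: h·k = 1.000 × 1.003 = 1.003.
Ratio = 1.486/1.003 ≈ 1.48.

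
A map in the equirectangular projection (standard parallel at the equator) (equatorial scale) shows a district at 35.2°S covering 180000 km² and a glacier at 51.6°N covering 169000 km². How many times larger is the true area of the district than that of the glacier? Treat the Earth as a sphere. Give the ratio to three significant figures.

1.40

Plate carrée has h = 1 and k = sec φ, giving areal scale sec φ; true area = (apparent area) · cos φ.
True area of district: 180000 × cos(35.2°) = 180000 × 0.8171 = 147100 km².
True area of glacier: 169000 × cos(51.6°) = 169000 × 0.6211 = 105000 km².
Ratio = 147100 / 105000 ≈ 1.40.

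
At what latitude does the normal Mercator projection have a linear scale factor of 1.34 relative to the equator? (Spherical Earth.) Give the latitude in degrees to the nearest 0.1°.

Mercator scale is k = sec φ = 1/cos φ.
1/cos φ = 1.34  ⇒  cos φ = 0.7463  ⇒  φ = arccos(0.7463) ≈ 41.7°.

41.7°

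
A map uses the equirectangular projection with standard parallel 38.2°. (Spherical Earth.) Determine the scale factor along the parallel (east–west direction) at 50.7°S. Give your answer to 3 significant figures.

The equidistant cylindrical projection with φ₀ = 38.2° has h = 1 (meridians true) and k = cos φ₀ / cos φ along parallels.
k = cos 38.2° / cos 50.7° = 0.7859/0.6334 = 1.241.

1.24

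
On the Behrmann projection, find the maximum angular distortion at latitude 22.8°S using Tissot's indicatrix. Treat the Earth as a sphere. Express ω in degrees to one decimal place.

7.2°

The Behrmann projection is cylindrical equal-area with φ₀ = 30°. Cylindrical equal-area (φ₀ = 30°): h = cos φ / cos 30° along meridians, k = cos 30° / cos φ along parallels; h·k = 1.
At 22.8°: h = 1.064, k = 0.9394; principal scales a = 1.064, b = 0.9394.
sin(ω/2) = (a − b)/(a + b) = 0.1250/2.004 = 0.06240, so ω = 2 arcsin(0.06240) ≈ 7.2°.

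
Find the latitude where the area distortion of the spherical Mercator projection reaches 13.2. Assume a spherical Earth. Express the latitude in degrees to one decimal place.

74.0°

Mercator areal scale is sec²φ.
sec²φ = 13.2  ⇒  cos²φ = 0.07576  ⇒  cos φ = 0.2752.
φ = arccos(0.2752) ≈ 74.0°.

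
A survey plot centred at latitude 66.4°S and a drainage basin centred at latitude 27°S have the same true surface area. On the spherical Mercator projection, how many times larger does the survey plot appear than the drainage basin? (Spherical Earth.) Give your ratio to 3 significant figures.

On Mercator, area is exaggerated by sec²φ = 1/cos²φ.
At 66.4°: sec²(66.4°) = 1/0.4003² = 6.239.
At 27°: sec²(27°) = 1/0.8910² = 1.260.
Ratio = 6.239/1.260 = cos²(27°)/cos²(66.4°) ≈ 4.95.

4.95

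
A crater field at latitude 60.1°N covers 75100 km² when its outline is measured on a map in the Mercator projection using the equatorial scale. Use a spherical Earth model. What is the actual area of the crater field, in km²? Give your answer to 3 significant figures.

For Mercator, h = k = sec φ (a conformal cylindrical projection has a single point scale, 1/cos φ).
Areal scale = k² = sec²φ = 1/cos²(60.1°) = 1/0.4985² = 4.024.
True area = apparent / (areal scale) = 75100 / 4.024 ≈ 18700 km².

18700 km²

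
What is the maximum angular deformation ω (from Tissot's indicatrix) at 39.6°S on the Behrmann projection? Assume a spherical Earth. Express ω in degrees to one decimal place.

13.4°

The Behrmann projection is cylindrical equal-area with φ₀ = 30°. A cylindrical equal-area projection with standard parallel φ₀ has meridian scale h = cos φ / cos φ₀ and parallel scale k = cos φ₀ / cos φ (so areas are preserved, h·k = 1).
At 39.6°: h = 0.8897, k = 1.124; principal scales a = 1.124, b = 0.8897.
sin(ω/2) = (a − b)/(a + b) = 0.2342/2.014 = 0.1163, so ω = 2 arcsin(0.1163) ≈ 13.4°.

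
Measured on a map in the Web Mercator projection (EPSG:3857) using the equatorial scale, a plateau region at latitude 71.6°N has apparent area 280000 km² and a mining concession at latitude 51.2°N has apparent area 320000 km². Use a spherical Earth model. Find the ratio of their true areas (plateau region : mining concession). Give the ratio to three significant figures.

Since Mercator area scale is 1/cos²φ, the true area equals the apparent area multiplied by cos²φ.
True area of plateau region: 280000 × cos²(71.6°) = 280000 × 0.09963 = 27900 km².
True area of mining concession: 320000 × cos²(51.2°) = 320000 × 0.3926 = 125600 km².
Ratio = 27900 / 125600 ≈ 0.222.

0.222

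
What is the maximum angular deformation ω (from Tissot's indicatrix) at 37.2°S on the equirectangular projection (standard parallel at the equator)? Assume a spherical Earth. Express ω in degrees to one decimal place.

13.0°

Plate carrée maps x = Rλ, y = Rφ. The meridian scale is h = 1 and the parallel scale is k = 1/cos φ = sec φ.
At 37.2°: h = 1.000, k = 1.255; principal scales a = 1.255, b = 1.000.
sin(ω/2) = (a − b)/(a + b) = 0.2554/2.255 = 0.1133, so ω = 2 arcsin(0.1133) ≈ 13.0°.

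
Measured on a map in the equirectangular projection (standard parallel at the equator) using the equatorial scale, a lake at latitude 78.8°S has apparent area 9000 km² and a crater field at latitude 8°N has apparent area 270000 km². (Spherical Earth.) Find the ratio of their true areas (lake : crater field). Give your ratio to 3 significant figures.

Plate carrée has h = 1 and k = sec φ, giving areal scale sec φ; true area = (apparent area) · cos φ.
True area of lake: 9000 × cos(78.8°) = 9000 × 0.1942 = 1748 km².
True area of crater field: 270000 × cos(8°) = 270000 × 0.9903 = 267400 km².
Ratio = 1748 / 267400 ≈ 0.00654.

0.00654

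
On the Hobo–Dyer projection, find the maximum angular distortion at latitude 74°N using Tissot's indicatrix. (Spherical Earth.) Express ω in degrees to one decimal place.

103.4°

The Hobo–Dyer projection is cylindrical equal-area with φ₀ = 37.5°. For cylindrical equal-area with standard parallel φ₀, h = cos φ / cos φ₀ and k = cos φ₀ / cos φ, so h·k = 1.
At 74°: h = 0.3474, k = 2.878; principal scales a = 2.878, b = 0.3474.
sin(ω/2) = (a − b)/(a + b) = 2.531/3.226 = 0.7846, so ω = 2 arcsin(0.7846) ≈ 103.4°.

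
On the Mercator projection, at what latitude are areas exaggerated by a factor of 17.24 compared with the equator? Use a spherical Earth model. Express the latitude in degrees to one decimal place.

76.1°

Mercator areal scale is sec²φ.
sec²φ = 17.24  ⇒  cos²φ = 0.05800  ⇒  cos φ = 0.2408.
φ = arccos(0.2408) ≈ 76.1°.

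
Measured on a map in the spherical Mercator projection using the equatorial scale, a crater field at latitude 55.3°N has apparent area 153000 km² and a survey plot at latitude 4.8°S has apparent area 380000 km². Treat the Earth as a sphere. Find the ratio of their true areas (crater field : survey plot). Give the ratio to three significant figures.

Mercator's areal exaggeration is sec²φ; hence true area = (apparent area) · cos²φ.
True area of crater field: 153000 × cos²(55.3°) = 153000 × 0.3241 = 49580 km².
True area of survey plot: 380000 × cos²(4.8°) = 380000 × 0.9930 = 377300 km².
Ratio = 49580 / 377300 ≈ 0.131.

0.131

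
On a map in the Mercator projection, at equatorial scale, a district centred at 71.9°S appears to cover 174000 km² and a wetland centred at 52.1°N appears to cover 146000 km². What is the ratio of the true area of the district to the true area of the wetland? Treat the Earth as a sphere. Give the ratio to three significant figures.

0.305

Mercator's areal exaggeration is sec²φ; hence true area = (apparent area) · cos²φ.
True area of district: 174000 × cos²(71.9°) = 174000 × 0.09652 = 16790 km².
True area of wetland: 146000 × cos²(52.1°) = 146000 × 0.3773 = 55090 km².
Ratio = 16790 / 55090 ≈ 0.305.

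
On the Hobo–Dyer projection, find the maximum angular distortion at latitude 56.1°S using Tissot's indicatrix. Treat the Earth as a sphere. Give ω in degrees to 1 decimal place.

39.6°

The Hobo–Dyer projection is cylindrical equal-area with φ₀ = 37.5°. A cylindrical equal-area projection with standard parallel φ₀ has meridian scale h = cos φ / cos φ₀ and parallel scale k = cos φ₀ / cos φ (so areas are preserved, h·k = 1).
At 56.1°: h = 0.7030, k = 1.422; principal scales a = 1.422, b = 0.7030.
sin(ω/2) = (a − b)/(a + b) = 0.7194/2.125 = 0.3385, so ω = 2 arcsin(0.3385) ≈ 39.6°.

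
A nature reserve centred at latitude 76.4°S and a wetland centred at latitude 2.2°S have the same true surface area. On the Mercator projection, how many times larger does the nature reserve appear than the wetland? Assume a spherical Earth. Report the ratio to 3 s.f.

18.1

Mercator areal scale is sec²φ.
At 76.4°: sec²(76.4°) = 1/0.2351² = 18.09.
At 2.2°: sec²(2.2°) = 1/0.9993² = 1.001.
Ratio = 18.09/1.001 = cos²(2.2°)/cos²(76.4°) ≈ 18.1.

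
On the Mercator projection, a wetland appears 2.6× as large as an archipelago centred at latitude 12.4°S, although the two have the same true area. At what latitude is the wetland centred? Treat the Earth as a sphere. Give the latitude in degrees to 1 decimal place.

On Mercator, (apparent₁)/(apparent₂) = sec²φ₁ / sec²φ₂ when true areas are equal.
cos²φ₂ / cos²φ₁ = 2.6  ⇒  cos φ₁ = cos 12.4° / √2.6 = 0.9767/1.612 = 0.6057.
φ₁ = arccos(0.6057) ≈ 52.7°.

52.7°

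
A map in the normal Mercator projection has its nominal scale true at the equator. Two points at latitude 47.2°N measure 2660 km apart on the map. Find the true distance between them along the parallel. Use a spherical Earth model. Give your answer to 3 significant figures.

1810 km

For Mercator, h = k = sec φ (a conformal cylindrical projection has a single point scale, 1/cos φ).
Along the parallel at 47.2°, map distances are exaggerated by k = sec 47.2° = 1.472.
True distance = 2660 / 1.472 = 2660 × cos 47.2° ≈ 1810 km.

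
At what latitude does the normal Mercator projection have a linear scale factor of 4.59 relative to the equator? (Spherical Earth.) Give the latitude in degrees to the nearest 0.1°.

77.4°

Mercator scale is k = sec φ = 1/cos φ.
1/cos φ = 4.59  ⇒  cos φ = 0.2179  ⇒  φ = arccos(0.2179) ≈ 77.4°.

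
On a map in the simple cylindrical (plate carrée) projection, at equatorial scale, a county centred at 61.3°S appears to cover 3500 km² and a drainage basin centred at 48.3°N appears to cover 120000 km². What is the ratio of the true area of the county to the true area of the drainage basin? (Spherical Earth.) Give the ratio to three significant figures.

0.0211

Plate carrée has h = 1 and k = sec φ, giving areal scale sec φ; true area = (apparent area) · cos φ.
True area of county: 3500 × cos(61.3°) = 3500 × 0.4802 = 1681 km².
True area of drainage basin: 120000 × cos(48.3°) = 120000 × 0.6652 = 79830 km².
Ratio = 1681 / 79830 ≈ 0.0211.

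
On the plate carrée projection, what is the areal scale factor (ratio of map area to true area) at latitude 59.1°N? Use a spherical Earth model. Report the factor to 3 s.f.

1.95

In the plate carrée (x = Rλ, y = Rφ), meridians are true-scale (h = 1) and parallels are stretched by k = sec φ.
Areal scale = h·k = 1 × sec φ; at 59.1°, h = 1.000, k = 1.947, so h·k = 1.947.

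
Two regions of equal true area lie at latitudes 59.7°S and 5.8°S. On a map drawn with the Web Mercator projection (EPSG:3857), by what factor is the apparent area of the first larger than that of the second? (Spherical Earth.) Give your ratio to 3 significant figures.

3.89

Mercator areal scale is sec²φ.
At 59.7°: sec²(59.7°) = 1/0.5045² = 3.929.
At 5.8°: sec²(5.8°) = 1/0.9949² = 1.010.
Ratio = 3.929/1.010 = cos²(5.8°)/cos²(59.7°) ≈ 3.89.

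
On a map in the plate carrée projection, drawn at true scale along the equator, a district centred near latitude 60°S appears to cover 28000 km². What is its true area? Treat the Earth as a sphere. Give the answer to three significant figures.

Plate carrée maps x = Rλ, y = Rφ. The meridian scale is h = 1 and the parallel scale is k = 1/cos φ = sec φ.
Areal scale = h·k = 1 × sec φ; at 60°, h = 1.000, k = 2.000, so h·k = 2.000.
True area = apparent / (areal scale) = 28000 / 2.000 ≈ 14000 km².

14000 km²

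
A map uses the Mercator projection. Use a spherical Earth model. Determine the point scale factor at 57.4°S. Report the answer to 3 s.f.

1.86

Mercator is conformal, so the point scale is isotropic: h = k = sec φ = 1/cos φ.
k = 1/cos 57.4° = 1/0.5388 = 1.856.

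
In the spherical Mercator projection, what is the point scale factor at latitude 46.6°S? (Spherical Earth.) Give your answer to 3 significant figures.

1.46

The Mercator projection is conformal; its linear scale factor is the same in every direction and equals sec φ = 1/cos φ.
k = 1/cos 46.6° = 1/0.6871 = 1.455.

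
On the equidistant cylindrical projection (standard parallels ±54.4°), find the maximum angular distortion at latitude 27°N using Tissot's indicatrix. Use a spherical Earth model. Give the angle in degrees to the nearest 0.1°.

24.2°

In the equirectangular projection with standard parallel φ₀ = 54.4° (x = Rλ cos φ₀, y = Rφ), meridians are true-scale (h = 1) and the parallel scale is k = cos φ₀ / cos φ.
At 27°: h = 1.000, k = 0.6533; principal scales a = 1.000, b = 0.6533.
sin(ω/2) = (a − b)/(a + b) = 0.3467/1.653 = 0.2097, so ω = 2 arcsin(0.2097) ≈ 24.2°.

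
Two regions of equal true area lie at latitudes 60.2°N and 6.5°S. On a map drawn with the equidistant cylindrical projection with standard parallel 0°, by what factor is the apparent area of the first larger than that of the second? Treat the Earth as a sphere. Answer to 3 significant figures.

2.00

In the plate carrée (x = Rλ, y = Rφ), meridians are true-scale (h = 1) and parallels are stretched by k = sec φ.
Areal scale at 60.2°: h·k = 1.000 × 2.012 = 2.012.
Areal scale at 6.5°: h·k = 1.000 × 1.006 = 1.006.
Ratio = 2.012/1.006 ≈ 2.00.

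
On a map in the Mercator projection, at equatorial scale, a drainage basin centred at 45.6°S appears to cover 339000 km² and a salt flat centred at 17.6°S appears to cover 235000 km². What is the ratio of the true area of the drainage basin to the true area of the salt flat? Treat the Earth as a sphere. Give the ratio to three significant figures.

0.777

On Mercator the areal scale is sec²φ, so true area = apparent × cos²φ.
True area of drainage basin: 339000 × cos²(45.6°) = 339000 × 0.4895 = 166000 km².
True area of salt flat: 235000 × cos²(17.6°) = 235000 × 0.9086 = 213500 km².
Ratio = 166000 / 213500 ≈ 0.777.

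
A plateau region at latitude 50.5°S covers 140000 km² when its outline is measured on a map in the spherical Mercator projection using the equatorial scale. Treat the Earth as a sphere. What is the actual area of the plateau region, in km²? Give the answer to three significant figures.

56600 km²

The Mercator projection is conformal; its linear scale factor is the same in every direction and equals sec φ = 1/cos φ.
Areal scale = k² = sec²φ = 1/cos²(50.5°) = 1/0.6361² = 2.472.
True area = apparent / (areal scale) = 140000 / 2.472 ≈ 56600 km².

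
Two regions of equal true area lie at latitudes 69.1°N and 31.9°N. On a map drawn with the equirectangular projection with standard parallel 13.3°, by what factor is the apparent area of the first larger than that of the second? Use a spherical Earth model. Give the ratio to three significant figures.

In the equirectangular projection with standard parallel φ₀ = 13.3° (x = Rλ cos φ₀, y = Rφ), meridians are true-scale (h = 1) and the parallel scale is k = cos φ₀ / cos φ.
Areal scale at 69.1°: h·k = 1.000 × 2.728 = 2.728.
Areal scale at 31.9°: h·k = 1.000 × 1.146 = 1.146.
Ratio = 2.728/1.146 ≈ 2.38.

2.38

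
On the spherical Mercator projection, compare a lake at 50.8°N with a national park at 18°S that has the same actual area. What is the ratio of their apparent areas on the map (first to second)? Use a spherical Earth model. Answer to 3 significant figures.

Mercator areal scale is sec²φ.
At 50.8°: sec²(50.8°) = 1/0.6320² = 2.503.
At 18°: sec²(18°) = 1/0.9511² = 1.106.
Ratio = 2.503/1.106 = cos²(18°)/cos²(50.8°) ≈ 2.26.

2.26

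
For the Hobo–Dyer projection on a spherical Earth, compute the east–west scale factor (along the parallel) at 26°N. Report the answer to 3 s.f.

The Hobo–Dyer projection is cylindrical equal-area with φ₀ = 37.5°. For cylindrical equal-area with standard parallel φ₀, h = cos φ / cos φ₀ and k = cos φ₀ / cos φ, so h·k = 1.
k = cos 37.5° / cos 26° = 0.7934/0.8988 = 0.8827.

0.883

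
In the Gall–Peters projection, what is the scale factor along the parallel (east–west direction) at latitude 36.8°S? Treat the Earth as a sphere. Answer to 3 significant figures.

0.883

Gall–Peters is a cylindrical equal-area projection with standard parallels at ±45°. For cylindrical equal-area with standard parallel φ₀, h = cos φ / cos φ₀ and k = cos φ₀ / cos φ, so h·k = 1.
k = cos 45° / cos 36.8° = 0.7071/0.8007 = 0.8831.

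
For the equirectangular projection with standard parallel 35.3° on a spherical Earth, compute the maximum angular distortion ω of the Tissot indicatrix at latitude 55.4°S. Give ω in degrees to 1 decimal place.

20.7°

With standard parallel φ₀ = 35.3°, the equirectangular projection gives x = Rλ cos φ₀, y = Rφ, so h = 1 and k = cos 35.3° / cos φ.
At 55.4°: h = 1.000, k = 1.437; principal scales a = 1.437, b = 1.000.
sin(ω/2) = (a − b)/(a + b) = 0.4373/2.437 = 0.1794, so ω = 2 arcsin(0.1794) ≈ 20.7°.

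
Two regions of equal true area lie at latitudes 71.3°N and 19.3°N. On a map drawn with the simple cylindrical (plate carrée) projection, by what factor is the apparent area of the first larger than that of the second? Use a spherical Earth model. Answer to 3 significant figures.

Plate carrée maps x = Rλ, y = Rφ. The meridian scale is h = 1 and the parallel scale is k = 1/cos φ = sec φ.
Areal scale at 71.3°: h·k = 1.000 × 3.119 = 3.119.
Areal scale at 19.3°: h·k = 1.000 × 1.060 = 1.060.
Ratio = 3.119/1.060 ≈ 2.94.

2.94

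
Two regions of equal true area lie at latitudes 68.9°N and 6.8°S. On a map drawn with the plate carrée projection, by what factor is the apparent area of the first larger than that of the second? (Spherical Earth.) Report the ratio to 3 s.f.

2.76

Plate carrée maps x = Rλ, y = Rφ. The meridian scale is h = 1 and the parallel scale is k = 1/cos φ = sec φ.
Areal scale at 68.9°: h·k = 1.000 × 2.778 = 2.778.
Areal scale at 6.8°: h·k = 1.000 × 1.007 = 1.007.
Ratio = 2.778/1.007 ≈ 2.76.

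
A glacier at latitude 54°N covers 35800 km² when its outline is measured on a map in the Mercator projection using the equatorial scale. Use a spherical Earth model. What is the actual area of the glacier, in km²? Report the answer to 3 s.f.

The Mercator projection is conformal; its linear scale factor is the same in every direction and equals sec φ = 1/cos φ.
Areal scale = k² = sec²φ = 1/cos²(54°) = 1/0.5878² = 2.894.
True area = apparent / (areal scale) = 35800 / 2.894 ≈ 12400 km².

12400 km²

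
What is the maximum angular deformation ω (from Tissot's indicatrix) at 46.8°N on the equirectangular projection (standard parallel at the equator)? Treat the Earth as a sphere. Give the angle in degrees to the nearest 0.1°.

21.6°

For the equirectangular projection with φ₀ = 0 (plate carrée), h = 1 along meridians and k = sec φ along parallels.
At 46.8°: h = 1.000, k = 1.461; principal scales a = 1.461, b = 1.000.
sin(ω/2) = (a − b)/(a + b) = 0.4608/2.461 = 0.1873, so ω = 2 arcsin(0.1873) ≈ 21.6°.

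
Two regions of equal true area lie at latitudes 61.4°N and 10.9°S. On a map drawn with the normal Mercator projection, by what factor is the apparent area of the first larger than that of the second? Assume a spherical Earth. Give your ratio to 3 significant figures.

4.21

On Mercator, area is exaggerated by sec²φ = 1/cos²φ.
At 61.4°: sec²(61.4°) = 1/0.4787² = 4.364.
At 10.9°: sec²(10.9°) = 1/0.9820² = 1.037.
Ratio = 4.364/1.037 = cos²(10.9°)/cos²(61.4°) ≈ 4.21.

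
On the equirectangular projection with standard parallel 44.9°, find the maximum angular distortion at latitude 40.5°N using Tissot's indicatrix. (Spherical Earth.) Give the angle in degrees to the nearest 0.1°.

4.1°

The equidistant cylindrical projection with φ₀ = 44.9° has h = 1 (meridians true) and k = cos φ₀ / cos φ along parallels.
At 40.5°: h = 1.000, k = 0.9315; principal scales a = 1.000, b = 0.9315.
sin(ω/2) = (a − b)/(a + b) = 0.06847/1.932 = 0.03545, so ω = 2 arcsin(0.03545) ≈ 4.1°.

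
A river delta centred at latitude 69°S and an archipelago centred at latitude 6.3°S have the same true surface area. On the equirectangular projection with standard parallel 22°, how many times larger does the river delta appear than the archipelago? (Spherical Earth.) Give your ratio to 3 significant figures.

In the equirectangular projection with standard parallel φ₀ = 22° (x = Rλ cos φ₀, y = Rφ), meridians are true-scale (h = 1) and the parallel scale is k = cos φ₀ / cos φ.
Areal scale at 69°: h·k = 1.000 × 2.587 = 2.587.
Areal scale at 6.3°: h·k = 1.000 × 0.9328 = 0.9328.
Ratio = 2.587/0.9328 ≈ 2.77.

2.77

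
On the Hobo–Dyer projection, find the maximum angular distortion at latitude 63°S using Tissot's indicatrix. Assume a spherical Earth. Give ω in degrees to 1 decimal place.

The Hobo–Dyer projection is cylindrical equal-area with φ₀ = 37.5°. Cylindrical equal-area (φ₀ = 37.5°): h = cos φ / cos 37.5° along meridians, k = cos 37.5° / cos φ along parallels; h·k = 1.
At 63°: h = 0.5722, k = 1.748; principal scales a = 1.748, b = 0.5722.
sin(ω/2) = (a − b)/(a + b) = 1.175/2.320 = 0.5066, so ω = 2 arcsin(0.5066) ≈ 60.9°.

60.9°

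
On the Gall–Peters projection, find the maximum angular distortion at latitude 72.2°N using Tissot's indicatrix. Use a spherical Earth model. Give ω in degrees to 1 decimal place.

86.5°

Gall–Peters is a cylindrical equal-area projection with standard parallels at ±45°. A cylindrical equal-area projection with standard parallel φ₀ has meridian scale h = cos φ / cos φ₀ and parallel scale k = cos φ₀ / cos φ (so areas are preserved, h·k = 1).
At 72.2°: h = 0.4323, k = 2.313; principal scales a = 2.313, b = 0.4323.
sin(ω/2) = (a − b)/(a + b) = 1.881/2.745 = 0.6851, so ω = 2 arcsin(0.6851) ≈ 86.5°.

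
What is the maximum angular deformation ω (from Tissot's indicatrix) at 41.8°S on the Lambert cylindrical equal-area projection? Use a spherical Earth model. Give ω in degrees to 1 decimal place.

The Lambert cylindrical equal-area projection is the cylindrical equal-area projection with its standard parallel at the equator (φ₀ = 0). For cylindrical equal-area with standard parallel φ₀, h = cos φ / cos φ₀ and k = cos φ₀ / cos φ, so h·k = 1.
At 41.8°: h = 0.7455, k = 1.341; principal scales a = 1.341, b = 0.7455.
sin(ω/2) = (a − b)/(a + b) = 0.5959/2.087 = 0.2856, so ω = 2 arcsin(0.2856) ≈ 33.2°.

33.2°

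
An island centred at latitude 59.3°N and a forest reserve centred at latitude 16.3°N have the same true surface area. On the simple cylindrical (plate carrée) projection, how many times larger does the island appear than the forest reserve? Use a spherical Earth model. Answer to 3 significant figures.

In the plate carrée (x = Rλ, y = Rφ), meridians are true-scale (h = 1) and parallels are stretched by k = sec φ.
Areal scale at 59.3°: h·k = 1.000 × 1.959 = 1.959.
Areal scale at 16.3°: h·k = 1.000 × 1.042 = 1.042.
Ratio = 1.959/1.042 ≈ 1.88.

1.88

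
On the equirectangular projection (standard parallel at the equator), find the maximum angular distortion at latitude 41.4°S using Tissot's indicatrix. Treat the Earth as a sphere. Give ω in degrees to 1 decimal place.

For the equirectangular projection with φ₀ = 0 (plate carrée), h = 1 along meridians and k = sec φ along parallels.
At 41.4°: h = 1.000, k = 1.333; principal scales a = 1.333, b = 1.000.
sin(ω/2) = (a − b)/(a + b) = 0.3331/2.333 = 0.1428, so ω = 2 arcsin(0.1428) ≈ 16.4°.

16.4°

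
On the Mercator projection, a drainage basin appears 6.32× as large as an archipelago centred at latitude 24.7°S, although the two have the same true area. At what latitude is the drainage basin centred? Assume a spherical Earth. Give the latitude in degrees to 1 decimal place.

68.8°

On Mercator, (apparent₁)/(apparent₂) = sec²φ₁ / sec²φ₂ when true areas are equal.
cos²φ₂ / cos²φ₁ = 6.32  ⇒  cos φ₁ = cos 24.7° / √6.32 = 0.9085/2.514 = 0.3614.
φ₁ = arccos(0.3614) ≈ 68.8°.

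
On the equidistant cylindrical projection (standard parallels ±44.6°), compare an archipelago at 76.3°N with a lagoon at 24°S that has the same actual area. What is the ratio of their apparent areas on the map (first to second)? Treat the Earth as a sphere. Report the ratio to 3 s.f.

3.86

In the equirectangular projection with standard parallel φ₀ = 44.6° (x = Rλ cos φ₀, y = Rφ), meridians are true-scale (h = 1) and the parallel scale is k = cos φ₀ / cos φ.
Areal scale at 76.3°: h·k = 1.000 × 3.006 = 3.006.
Areal scale at 24°: h·k = 1.000 × 0.7794 = 0.7794.
Ratio = 3.006/0.7794 ≈ 3.86.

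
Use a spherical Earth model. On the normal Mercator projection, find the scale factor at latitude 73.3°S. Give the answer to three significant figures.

The Mercator projection is conformal; its linear scale factor is the same in every direction and equals sec φ = 1/cos φ.
k = 1/cos 73.3° = 1/0.2874 = 3.480.

3.48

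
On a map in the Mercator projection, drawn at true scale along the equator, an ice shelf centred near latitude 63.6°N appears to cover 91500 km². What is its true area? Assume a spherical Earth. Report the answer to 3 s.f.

18100 km²

For Mercator, h = k = sec φ (a conformal cylindrical projection has a single point scale, 1/cos φ).
Areal scale = k² = sec²φ = 1/cos²(63.6°) = 1/0.4446² = 5.058.
True area = apparent / (areal scale) = 91500 / 5.058 ≈ 18100 km².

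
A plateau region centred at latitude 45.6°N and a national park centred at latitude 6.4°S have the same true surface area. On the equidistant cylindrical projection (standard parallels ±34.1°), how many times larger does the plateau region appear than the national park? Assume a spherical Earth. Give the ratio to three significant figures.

The equidistant cylindrical projection with φ₀ = 34.1° has h = 1 (meridians true) and k = cos φ₀ / cos φ along parallels.
Areal scale at 45.6°: h·k = 1.000 × 1.184 = 1.184.
Areal scale at 6.4°: h·k = 1.000 × 0.8333 = 0.8333.
Ratio = 1.184/0.8333 ≈ 1.42.

1.42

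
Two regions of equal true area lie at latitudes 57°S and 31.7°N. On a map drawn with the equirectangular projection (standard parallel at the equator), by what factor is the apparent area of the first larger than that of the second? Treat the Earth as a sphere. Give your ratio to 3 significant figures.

1.56

In the plate carrée (x = Rλ, y = Rφ), meridians are true-scale (h = 1) and parallels are stretched by k = sec φ.
Areal scale at 57°: h·k = 1.000 × 1.836 = 1.836.
Areal scale at 31.7°: h·k = 1.000 × 1.175 = 1.175.
Ratio = 1.836/1.175 ≈ 1.56.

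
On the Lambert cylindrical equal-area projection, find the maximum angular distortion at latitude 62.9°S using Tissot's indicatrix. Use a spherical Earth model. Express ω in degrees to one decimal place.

The Lambert cylindrical equal-area projection is the cylindrical equal-area projection with its standard parallel at the equator (φ₀ = 0). For cylindrical equal-area with standard parallel φ₀, h = cos φ / cos φ₀ and k = cos φ₀ / cos φ, so h·k = 1.
At 62.9°: h = 0.4555, k = 2.195; principal scales a = 2.195, b = 0.4555.
sin(ω/2) = (a − b)/(a + b) = 1.740/2.651 = 0.6563, so ω = 2 arcsin(0.6563) ≈ 82.0°.

82.0°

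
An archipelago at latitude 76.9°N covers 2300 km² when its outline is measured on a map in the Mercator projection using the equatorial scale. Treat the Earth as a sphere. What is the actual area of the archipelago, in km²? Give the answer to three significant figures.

The Mercator projection is conformal; its linear scale factor is the same in every direction and equals sec φ = 1/cos φ.
Areal scale = k² = sec²φ = 1/cos²(76.9°) = 1/0.2267² = 19.47.
True area = apparent / (areal scale) = 2300 / 19.47 ≈ 118 km².

118 km²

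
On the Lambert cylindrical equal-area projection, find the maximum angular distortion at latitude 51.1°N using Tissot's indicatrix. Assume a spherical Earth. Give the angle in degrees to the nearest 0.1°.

51.5°

The Lambert cylindrical equal-area projection is the cylindrical equal-area projection with its standard parallel at the equator (φ₀ = 0). A cylindrical equal-area projection with standard parallel φ₀ has meridian scale h = cos φ / cos φ₀ and parallel scale k = cos φ₀ / cos φ (so areas are preserved, h·k = 1).
At 51.1°: h = 0.6280, k = 1.592; principal scales a = 1.592, b = 0.6280.
sin(ω/2) = (a − b)/(a + b) = 0.9645/2.220 = 0.4344, so ω = 2 arcsin(0.4344) ≈ 51.5°.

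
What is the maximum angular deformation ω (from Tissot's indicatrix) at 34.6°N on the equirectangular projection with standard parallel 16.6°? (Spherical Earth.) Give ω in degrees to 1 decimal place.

With standard parallel φ₀ = 16.6°, the equirectangular projection gives x = Rλ cos φ₀, y = Rφ, so h = 1 and k = cos 16.6° / cos φ.
At 34.6°: h = 1.000, k = 1.164; principal scales a = 1.164, b = 1.000.
sin(ω/2) = (a − b)/(a + b) = 0.1642/2.164 = 0.07589, so ω = 2 arcsin(0.07589) ≈ 8.7°.

8.7°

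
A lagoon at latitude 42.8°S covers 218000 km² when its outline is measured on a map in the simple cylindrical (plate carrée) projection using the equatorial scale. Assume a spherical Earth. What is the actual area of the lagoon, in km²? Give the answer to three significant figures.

Plate carrée maps x = Rλ, y = Rφ. The meridian scale is h = 1 and the parallel scale is k = 1/cos φ = sec φ.
Areal scale = h·k = 1 × sec φ; at 42.8°, h = 1.000, k = 1.363, so h·k = 1.363.
True area = apparent / (areal scale) = 218000 / 1.363 ≈ 160000 km².

160000 km²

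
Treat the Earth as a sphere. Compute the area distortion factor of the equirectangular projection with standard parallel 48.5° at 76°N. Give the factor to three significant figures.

2.74

With standard parallel φ₀ = 48.5°, the equirectangular projection gives x = Rλ cos φ₀, y = Rφ, so h = 1 and k = cos 48.5° / cos φ.
Areal scale = h·k = 1 × cos φ₀ / cos φ; at 76°, h = 1.000, k = 2.739, so h·k = 2.739.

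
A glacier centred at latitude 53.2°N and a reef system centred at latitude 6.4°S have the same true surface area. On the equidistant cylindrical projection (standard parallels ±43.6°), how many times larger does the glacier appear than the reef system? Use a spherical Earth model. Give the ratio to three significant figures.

The equidistant cylindrical projection with φ₀ = 43.6° has h = 1 (meridians true) and k = cos φ₀ / cos φ along parallels.
Areal scale at 53.2°: h·k = 1.000 × 1.209 = 1.209.
Areal scale at 6.4°: h·k = 1.000 × 0.7287 = 0.7287.
Ratio = 1.209/0.7287 ≈ 1.66.

1.66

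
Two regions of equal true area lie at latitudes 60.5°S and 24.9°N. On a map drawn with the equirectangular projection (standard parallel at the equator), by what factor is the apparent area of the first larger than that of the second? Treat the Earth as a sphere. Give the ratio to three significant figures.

For the equirectangular projection with φ₀ = 0 (plate carrée), h = 1 along meridians and k = sec φ along parallels.
Areal scale at 60.5°: h·k = 1.000 × 2.031 = 2.031.
Areal scale at 24.9°: h·k = 1.000 × 1.102 = 1.102.
Ratio = 2.031/1.102 ≈ 1.84.

1.84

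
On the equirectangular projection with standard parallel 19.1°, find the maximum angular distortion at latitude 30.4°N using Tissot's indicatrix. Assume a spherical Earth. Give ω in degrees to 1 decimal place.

5.2°

In the equirectangular projection with standard parallel φ₀ = 19.1° (x = Rλ cos φ₀, y = Rφ), meridians are true-scale (h = 1) and the parallel scale is k = cos φ₀ / cos φ.
At 30.4°: h = 1.000, k = 1.096; principal scales a = 1.096, b = 1.000.
sin(ω/2) = (a − b)/(a + b) = 0.09558/2.096 = 0.04561, so ω = 2 arcsin(0.04561) ≈ 5.2°.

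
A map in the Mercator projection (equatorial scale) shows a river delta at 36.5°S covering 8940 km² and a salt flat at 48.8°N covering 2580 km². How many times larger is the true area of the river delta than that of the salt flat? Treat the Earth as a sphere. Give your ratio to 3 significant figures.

Mercator's areal exaggeration is sec²φ; hence true area = (apparent area) · cos²φ.
True area of river delta: 8940 × cos²(36.5°) = 8940 × 0.6462 = 5777 km².
True area of salt flat: 2580 × cos²(48.8°) = 2580 × 0.4339 = 1119 km².
Ratio = 5777 / 1119 ≈ 5.16.

5.16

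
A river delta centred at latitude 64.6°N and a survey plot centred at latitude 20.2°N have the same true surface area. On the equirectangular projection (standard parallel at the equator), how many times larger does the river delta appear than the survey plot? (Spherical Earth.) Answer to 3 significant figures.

In the plate carrée (x = Rλ, y = Rφ), meridians are true-scale (h = 1) and parallels are stretched by k = sec φ.
Areal scale at 64.6°: h·k = 1.000 × 2.331 = 2.331.
Areal scale at 20.2°: h·k = 1.000 × 1.066 = 1.066.
Ratio = 2.331/1.066 ≈ 2.19.

2.19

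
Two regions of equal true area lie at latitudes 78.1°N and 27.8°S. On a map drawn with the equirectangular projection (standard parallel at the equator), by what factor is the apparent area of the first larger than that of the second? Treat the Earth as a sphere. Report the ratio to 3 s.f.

For the equirectangular projection with φ₀ = 0 (plate carrée), h = 1 along meridians and k = sec φ along parallels.
Areal scale at 78.1°: h·k = 1.000 × 4.850 = 4.850.
Areal scale at 27.8°: h·k = 1.000 × 1.130 = 1.130.
Ratio = 4.850/1.130 ≈ 4.29.

4.29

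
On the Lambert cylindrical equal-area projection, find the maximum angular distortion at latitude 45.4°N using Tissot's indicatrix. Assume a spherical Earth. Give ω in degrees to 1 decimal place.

The Lambert cylindrical equal-area projection is the cylindrical equal-area projection with its standard parallel at the equator (φ₀ = 0). Cylindrical equal-area (φ₀ = 0°): h = cos φ / cos 0° along meridians, k = cos 0° / cos φ along parallels; h·k = 1.
At 45.4°: h = 0.7022, k = 1.424; principal scales a = 1.424, b = 0.7022.
sin(ω/2) = (a − b)/(a + b) = 0.7220/2.126 = 0.3396, so ω = 2 arcsin(0.3396) ≈ 39.7°.

39.7°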